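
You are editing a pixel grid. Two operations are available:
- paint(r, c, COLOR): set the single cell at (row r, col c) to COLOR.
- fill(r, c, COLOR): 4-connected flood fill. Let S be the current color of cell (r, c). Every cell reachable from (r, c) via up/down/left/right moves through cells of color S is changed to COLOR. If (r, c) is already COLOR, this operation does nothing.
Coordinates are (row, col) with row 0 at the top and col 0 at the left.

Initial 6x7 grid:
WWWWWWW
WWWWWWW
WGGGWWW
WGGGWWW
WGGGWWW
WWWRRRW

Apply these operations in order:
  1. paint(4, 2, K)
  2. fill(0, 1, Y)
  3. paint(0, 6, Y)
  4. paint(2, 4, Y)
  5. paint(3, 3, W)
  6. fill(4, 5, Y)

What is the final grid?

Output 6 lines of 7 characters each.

Answer: YYYYYYY
YYYYYYY
YGGGYYY
YGGWYYY
YGKGYYY
YYYRRRY

Derivation:
After op 1 paint(4,2,K):
WWWWWWW
WWWWWWW
WGGGWWW
WGGGWWW
WGKGWWW
WWWRRRW
After op 2 fill(0,1,Y) [30 cells changed]:
YYYYYYY
YYYYYYY
YGGGYYY
YGGGYYY
YGKGYYY
YYYRRRY
After op 3 paint(0,6,Y):
YYYYYYY
YYYYYYY
YGGGYYY
YGGGYYY
YGKGYYY
YYYRRRY
After op 4 paint(2,4,Y):
YYYYYYY
YYYYYYY
YGGGYYY
YGGGYYY
YGKGYYY
YYYRRRY
After op 5 paint(3,3,W):
YYYYYYY
YYYYYYY
YGGGYYY
YGGWYYY
YGKGYYY
YYYRRRY
After op 6 fill(4,5,Y) [0 cells changed]:
YYYYYYY
YYYYYYY
YGGGYYY
YGGWYYY
YGKGYYY
YYYRRRY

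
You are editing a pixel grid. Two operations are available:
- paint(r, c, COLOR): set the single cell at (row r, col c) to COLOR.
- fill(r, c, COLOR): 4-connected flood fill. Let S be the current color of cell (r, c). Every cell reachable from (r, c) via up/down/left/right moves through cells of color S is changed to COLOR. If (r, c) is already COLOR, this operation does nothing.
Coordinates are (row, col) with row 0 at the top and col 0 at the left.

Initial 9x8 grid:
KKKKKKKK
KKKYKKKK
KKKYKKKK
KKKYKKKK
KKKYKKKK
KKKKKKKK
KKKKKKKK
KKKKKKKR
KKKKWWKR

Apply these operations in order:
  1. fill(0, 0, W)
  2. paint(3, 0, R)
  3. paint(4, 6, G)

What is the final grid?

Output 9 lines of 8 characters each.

After op 1 fill(0,0,W) [64 cells changed]:
WWWWWWWW
WWWYWWWW
WWWYWWWW
WWWYWWWW
WWWYWWWW
WWWWWWWW
WWWWWWWW
WWWWWWWR
WWWWWWWR
After op 2 paint(3,0,R):
WWWWWWWW
WWWYWWWW
WWWYWWWW
RWWYWWWW
WWWYWWWW
WWWWWWWW
WWWWWWWW
WWWWWWWR
WWWWWWWR
After op 3 paint(4,6,G):
WWWWWWWW
WWWYWWWW
WWWYWWWW
RWWYWWWW
WWWYWWGW
WWWWWWWW
WWWWWWWW
WWWWWWWR
WWWWWWWR

Answer: WWWWWWWW
WWWYWWWW
WWWYWWWW
RWWYWWWW
WWWYWWGW
WWWWWWWW
WWWWWWWW
WWWWWWWR
WWWWWWWR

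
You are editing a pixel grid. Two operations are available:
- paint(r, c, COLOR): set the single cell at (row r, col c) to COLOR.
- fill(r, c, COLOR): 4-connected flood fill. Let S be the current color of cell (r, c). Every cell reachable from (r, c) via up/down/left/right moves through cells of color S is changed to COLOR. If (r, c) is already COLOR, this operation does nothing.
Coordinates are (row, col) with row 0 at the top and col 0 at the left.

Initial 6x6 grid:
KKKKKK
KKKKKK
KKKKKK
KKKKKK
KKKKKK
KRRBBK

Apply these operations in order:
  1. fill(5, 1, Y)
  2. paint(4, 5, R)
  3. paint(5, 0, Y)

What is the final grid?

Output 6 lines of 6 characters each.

After op 1 fill(5,1,Y) [2 cells changed]:
KKKKKK
KKKKKK
KKKKKK
KKKKKK
KKKKKK
KYYBBK
After op 2 paint(4,5,R):
KKKKKK
KKKKKK
KKKKKK
KKKKKK
KKKKKR
KYYBBK
After op 3 paint(5,0,Y):
KKKKKK
KKKKKK
KKKKKK
KKKKKK
KKKKKR
YYYBBK

Answer: KKKKKK
KKKKKK
KKKKKK
KKKKKK
KKKKKR
YYYBBK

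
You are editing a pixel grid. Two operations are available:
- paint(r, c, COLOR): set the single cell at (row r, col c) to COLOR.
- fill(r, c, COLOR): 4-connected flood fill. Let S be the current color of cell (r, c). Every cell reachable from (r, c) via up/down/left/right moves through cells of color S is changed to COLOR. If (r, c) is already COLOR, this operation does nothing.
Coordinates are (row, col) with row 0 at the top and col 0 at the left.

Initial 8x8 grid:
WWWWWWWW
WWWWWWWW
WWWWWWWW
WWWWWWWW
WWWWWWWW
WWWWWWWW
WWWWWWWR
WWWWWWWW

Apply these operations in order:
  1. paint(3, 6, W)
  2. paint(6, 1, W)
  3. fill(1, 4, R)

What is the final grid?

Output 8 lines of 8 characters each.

After op 1 paint(3,6,W):
WWWWWWWW
WWWWWWWW
WWWWWWWW
WWWWWWWW
WWWWWWWW
WWWWWWWW
WWWWWWWR
WWWWWWWW
After op 2 paint(6,1,W):
WWWWWWWW
WWWWWWWW
WWWWWWWW
WWWWWWWW
WWWWWWWW
WWWWWWWW
WWWWWWWR
WWWWWWWW
After op 3 fill(1,4,R) [63 cells changed]:
RRRRRRRR
RRRRRRRR
RRRRRRRR
RRRRRRRR
RRRRRRRR
RRRRRRRR
RRRRRRRR
RRRRRRRR

Answer: RRRRRRRR
RRRRRRRR
RRRRRRRR
RRRRRRRR
RRRRRRRR
RRRRRRRR
RRRRRRRR
RRRRRRRR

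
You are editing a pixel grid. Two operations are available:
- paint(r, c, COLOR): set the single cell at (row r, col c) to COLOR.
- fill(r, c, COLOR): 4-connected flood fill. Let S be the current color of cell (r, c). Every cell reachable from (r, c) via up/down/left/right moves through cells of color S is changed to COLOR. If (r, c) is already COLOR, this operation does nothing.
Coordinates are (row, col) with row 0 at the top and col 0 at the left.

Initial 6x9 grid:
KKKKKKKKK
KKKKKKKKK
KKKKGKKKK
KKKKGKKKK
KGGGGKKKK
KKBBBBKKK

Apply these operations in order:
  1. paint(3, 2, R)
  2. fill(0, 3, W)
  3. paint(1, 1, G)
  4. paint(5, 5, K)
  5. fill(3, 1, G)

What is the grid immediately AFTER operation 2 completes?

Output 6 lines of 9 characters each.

Answer: WWWWWWWWW
WWWWWWWWW
WWWWGWWWW
WWRWGWWWW
WGGGGWWWW
WWBBBBWWW

Derivation:
After op 1 paint(3,2,R):
KKKKKKKKK
KKKKKKKKK
KKKKGKKKK
KKRKGKKKK
KGGGGKKKK
KKBBBBKKK
After op 2 fill(0,3,W) [43 cells changed]:
WWWWWWWWW
WWWWWWWWW
WWWWGWWWW
WWRWGWWWW
WGGGGWWWW
WWBBBBWWW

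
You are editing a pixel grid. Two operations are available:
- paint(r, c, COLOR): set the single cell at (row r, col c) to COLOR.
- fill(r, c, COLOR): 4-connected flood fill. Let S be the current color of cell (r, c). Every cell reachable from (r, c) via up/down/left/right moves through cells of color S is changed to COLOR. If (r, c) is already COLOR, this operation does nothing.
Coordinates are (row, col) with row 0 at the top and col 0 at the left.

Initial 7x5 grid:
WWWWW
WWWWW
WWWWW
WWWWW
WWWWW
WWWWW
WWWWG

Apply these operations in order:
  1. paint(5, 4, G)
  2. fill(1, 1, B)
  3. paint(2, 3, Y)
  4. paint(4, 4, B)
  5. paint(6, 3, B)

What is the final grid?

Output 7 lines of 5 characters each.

Answer: BBBBB
BBBBB
BBBYB
BBBBB
BBBBB
BBBBG
BBBBG

Derivation:
After op 1 paint(5,4,G):
WWWWW
WWWWW
WWWWW
WWWWW
WWWWW
WWWWG
WWWWG
After op 2 fill(1,1,B) [33 cells changed]:
BBBBB
BBBBB
BBBBB
BBBBB
BBBBB
BBBBG
BBBBG
After op 3 paint(2,3,Y):
BBBBB
BBBBB
BBBYB
BBBBB
BBBBB
BBBBG
BBBBG
After op 4 paint(4,4,B):
BBBBB
BBBBB
BBBYB
BBBBB
BBBBB
BBBBG
BBBBG
After op 5 paint(6,3,B):
BBBBB
BBBBB
BBBYB
BBBBB
BBBBB
BBBBG
BBBBG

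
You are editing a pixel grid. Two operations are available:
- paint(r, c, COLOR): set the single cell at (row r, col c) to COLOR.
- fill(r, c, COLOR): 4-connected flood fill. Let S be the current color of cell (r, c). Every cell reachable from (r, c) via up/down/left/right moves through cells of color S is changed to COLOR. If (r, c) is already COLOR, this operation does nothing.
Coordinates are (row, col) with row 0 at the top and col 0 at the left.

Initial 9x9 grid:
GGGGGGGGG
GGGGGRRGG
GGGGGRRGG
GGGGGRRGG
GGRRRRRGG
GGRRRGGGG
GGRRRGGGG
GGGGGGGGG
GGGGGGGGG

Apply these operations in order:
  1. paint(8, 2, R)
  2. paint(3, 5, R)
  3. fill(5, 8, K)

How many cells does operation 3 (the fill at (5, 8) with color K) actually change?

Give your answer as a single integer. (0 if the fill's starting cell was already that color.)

Answer: 63

Derivation:
After op 1 paint(8,2,R):
GGGGGGGGG
GGGGGRRGG
GGGGGRRGG
GGGGGRRGG
GGRRRRRGG
GGRRRGGGG
GGRRRGGGG
GGGGGGGGG
GGRGGGGGG
After op 2 paint(3,5,R):
GGGGGGGGG
GGGGGRRGG
GGGGGRRGG
GGGGGRRGG
GGRRRRRGG
GGRRRGGGG
GGRRRGGGG
GGGGGGGGG
GGRGGGGGG
After op 3 fill(5,8,K) [63 cells changed]:
KKKKKKKKK
KKKKKRRKK
KKKKKRRKK
KKKKKRRKK
KKRRRRRKK
KKRRRKKKK
KKRRRKKKK
KKKKKKKKK
KKRKKKKKK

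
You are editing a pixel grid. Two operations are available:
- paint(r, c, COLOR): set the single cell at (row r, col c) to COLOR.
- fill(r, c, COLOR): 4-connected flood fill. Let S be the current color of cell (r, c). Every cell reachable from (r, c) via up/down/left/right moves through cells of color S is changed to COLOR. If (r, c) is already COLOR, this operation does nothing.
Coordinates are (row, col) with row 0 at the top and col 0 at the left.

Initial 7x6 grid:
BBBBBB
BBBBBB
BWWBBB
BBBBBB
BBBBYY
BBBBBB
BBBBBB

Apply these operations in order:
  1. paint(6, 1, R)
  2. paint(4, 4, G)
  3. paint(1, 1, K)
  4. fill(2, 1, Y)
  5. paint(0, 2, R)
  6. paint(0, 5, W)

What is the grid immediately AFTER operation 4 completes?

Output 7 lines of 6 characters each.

Answer: BBBBBB
BKBBBB
BYYBBB
BBBBBB
BBBBGY
BBBBBB
BRBBBB

Derivation:
After op 1 paint(6,1,R):
BBBBBB
BBBBBB
BWWBBB
BBBBBB
BBBBYY
BBBBBB
BRBBBB
After op 2 paint(4,4,G):
BBBBBB
BBBBBB
BWWBBB
BBBBBB
BBBBGY
BBBBBB
BRBBBB
After op 3 paint(1,1,K):
BBBBBB
BKBBBB
BWWBBB
BBBBBB
BBBBGY
BBBBBB
BRBBBB
After op 4 fill(2,1,Y) [2 cells changed]:
BBBBBB
BKBBBB
BYYBBB
BBBBBB
BBBBGY
BBBBBB
BRBBBB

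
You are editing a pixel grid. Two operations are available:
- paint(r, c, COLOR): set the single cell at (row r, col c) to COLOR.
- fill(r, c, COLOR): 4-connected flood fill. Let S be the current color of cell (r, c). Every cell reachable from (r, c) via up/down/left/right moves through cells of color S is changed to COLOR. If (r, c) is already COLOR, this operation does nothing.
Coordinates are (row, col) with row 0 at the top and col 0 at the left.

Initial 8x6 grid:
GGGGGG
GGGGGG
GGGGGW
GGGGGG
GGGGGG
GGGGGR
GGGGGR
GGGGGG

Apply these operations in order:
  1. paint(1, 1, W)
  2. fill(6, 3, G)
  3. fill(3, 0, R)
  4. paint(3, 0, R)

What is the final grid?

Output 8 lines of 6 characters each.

After op 1 paint(1,1,W):
GGGGGG
GWGGGG
GGGGGW
GGGGGG
GGGGGG
GGGGGR
GGGGGR
GGGGGG
After op 2 fill(6,3,G) [0 cells changed]:
GGGGGG
GWGGGG
GGGGGW
GGGGGG
GGGGGG
GGGGGR
GGGGGR
GGGGGG
After op 3 fill(3,0,R) [44 cells changed]:
RRRRRR
RWRRRR
RRRRRW
RRRRRR
RRRRRR
RRRRRR
RRRRRR
RRRRRR
After op 4 paint(3,0,R):
RRRRRR
RWRRRR
RRRRRW
RRRRRR
RRRRRR
RRRRRR
RRRRRR
RRRRRR

Answer: RRRRRR
RWRRRR
RRRRRW
RRRRRR
RRRRRR
RRRRRR
RRRRRR
RRRRRR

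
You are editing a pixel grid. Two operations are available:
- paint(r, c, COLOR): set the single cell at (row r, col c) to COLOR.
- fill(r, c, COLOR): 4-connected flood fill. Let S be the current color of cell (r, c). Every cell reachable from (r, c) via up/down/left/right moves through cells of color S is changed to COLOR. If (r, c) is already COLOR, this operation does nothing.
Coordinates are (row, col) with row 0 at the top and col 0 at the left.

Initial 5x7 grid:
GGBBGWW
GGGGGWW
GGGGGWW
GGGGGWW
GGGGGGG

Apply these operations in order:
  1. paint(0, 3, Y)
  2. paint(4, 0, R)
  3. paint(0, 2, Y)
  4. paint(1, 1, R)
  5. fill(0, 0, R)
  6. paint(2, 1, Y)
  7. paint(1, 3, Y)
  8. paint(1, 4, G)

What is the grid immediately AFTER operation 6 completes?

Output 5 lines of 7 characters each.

After op 1 paint(0,3,Y):
GGBYGWW
GGGGGWW
GGGGGWW
GGGGGWW
GGGGGGG
After op 2 paint(4,0,R):
GGBYGWW
GGGGGWW
GGGGGWW
GGGGGWW
RGGGGGG
After op 3 paint(0,2,Y):
GGYYGWW
GGGGGWW
GGGGGWW
GGGGGWW
RGGGGGG
After op 4 paint(1,1,R):
GGYYGWW
GRGGGWW
GGGGGWW
GGGGGWW
RGGGGGG
After op 5 fill(0,0,R) [23 cells changed]:
RRYYRWW
RRRRRWW
RRRRRWW
RRRRRWW
RRRRRRR
After op 6 paint(2,1,Y):
RRYYRWW
RRRRRWW
RYRRRWW
RRRRRWW
RRRRRRR

Answer: RRYYRWW
RRRRRWW
RYRRRWW
RRRRRWW
RRRRRRR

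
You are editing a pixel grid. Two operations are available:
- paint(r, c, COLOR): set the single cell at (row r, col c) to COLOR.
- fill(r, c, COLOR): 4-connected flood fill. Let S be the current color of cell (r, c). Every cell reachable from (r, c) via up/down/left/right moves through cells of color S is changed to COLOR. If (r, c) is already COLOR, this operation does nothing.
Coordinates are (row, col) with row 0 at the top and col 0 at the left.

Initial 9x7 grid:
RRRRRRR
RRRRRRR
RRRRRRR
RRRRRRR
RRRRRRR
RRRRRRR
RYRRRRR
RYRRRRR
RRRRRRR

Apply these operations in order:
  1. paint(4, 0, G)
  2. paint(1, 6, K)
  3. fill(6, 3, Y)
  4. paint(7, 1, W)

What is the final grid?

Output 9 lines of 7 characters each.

Answer: YYYYYYY
YYYYYYK
YYYYYYY
YYYYYYY
GYYYYYY
YYYYYYY
YYYYYYY
YWYYYYY
YYYYYYY

Derivation:
After op 1 paint(4,0,G):
RRRRRRR
RRRRRRR
RRRRRRR
RRRRRRR
GRRRRRR
RRRRRRR
RYRRRRR
RYRRRRR
RRRRRRR
After op 2 paint(1,6,K):
RRRRRRR
RRRRRRK
RRRRRRR
RRRRRRR
GRRRRRR
RRRRRRR
RYRRRRR
RYRRRRR
RRRRRRR
After op 3 fill(6,3,Y) [59 cells changed]:
YYYYYYY
YYYYYYK
YYYYYYY
YYYYYYY
GYYYYYY
YYYYYYY
YYYYYYY
YYYYYYY
YYYYYYY
After op 4 paint(7,1,W):
YYYYYYY
YYYYYYK
YYYYYYY
YYYYYYY
GYYYYYY
YYYYYYY
YYYYYYY
YWYYYYY
YYYYYYY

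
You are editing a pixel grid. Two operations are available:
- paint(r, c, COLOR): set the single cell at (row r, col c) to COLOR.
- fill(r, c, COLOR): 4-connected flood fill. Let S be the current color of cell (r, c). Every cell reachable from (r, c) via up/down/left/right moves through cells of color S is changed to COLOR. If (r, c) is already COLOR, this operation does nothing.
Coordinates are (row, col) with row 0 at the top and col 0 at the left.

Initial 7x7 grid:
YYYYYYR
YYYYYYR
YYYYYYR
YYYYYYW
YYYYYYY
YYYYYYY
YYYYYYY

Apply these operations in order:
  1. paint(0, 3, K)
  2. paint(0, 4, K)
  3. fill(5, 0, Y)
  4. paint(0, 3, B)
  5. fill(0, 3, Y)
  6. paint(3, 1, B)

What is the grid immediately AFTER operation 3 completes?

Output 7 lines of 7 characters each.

After op 1 paint(0,3,K):
YYYKYYR
YYYYYYR
YYYYYYR
YYYYYYW
YYYYYYY
YYYYYYY
YYYYYYY
After op 2 paint(0,4,K):
YYYKKYR
YYYYYYR
YYYYYYR
YYYYYYW
YYYYYYY
YYYYYYY
YYYYYYY
After op 3 fill(5,0,Y) [0 cells changed]:
YYYKKYR
YYYYYYR
YYYYYYR
YYYYYYW
YYYYYYY
YYYYYYY
YYYYYYY

Answer: YYYKKYR
YYYYYYR
YYYYYYR
YYYYYYW
YYYYYYY
YYYYYYY
YYYYYYY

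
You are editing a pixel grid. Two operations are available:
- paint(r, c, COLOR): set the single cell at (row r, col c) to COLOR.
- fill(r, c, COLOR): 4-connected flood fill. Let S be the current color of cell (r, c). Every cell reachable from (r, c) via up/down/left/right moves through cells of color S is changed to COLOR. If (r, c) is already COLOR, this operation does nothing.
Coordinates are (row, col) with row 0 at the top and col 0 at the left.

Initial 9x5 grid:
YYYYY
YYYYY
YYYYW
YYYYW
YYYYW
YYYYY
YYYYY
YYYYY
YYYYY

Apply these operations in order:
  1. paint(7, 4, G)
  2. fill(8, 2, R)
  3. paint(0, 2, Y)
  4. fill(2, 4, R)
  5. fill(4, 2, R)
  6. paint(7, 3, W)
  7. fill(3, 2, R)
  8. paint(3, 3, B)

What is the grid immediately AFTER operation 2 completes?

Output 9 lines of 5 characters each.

Answer: RRRRR
RRRRR
RRRRW
RRRRW
RRRRW
RRRRR
RRRRR
RRRRG
RRRRR

Derivation:
After op 1 paint(7,4,G):
YYYYY
YYYYY
YYYYW
YYYYW
YYYYW
YYYYY
YYYYY
YYYYG
YYYYY
After op 2 fill(8,2,R) [41 cells changed]:
RRRRR
RRRRR
RRRRW
RRRRW
RRRRW
RRRRR
RRRRR
RRRRG
RRRRR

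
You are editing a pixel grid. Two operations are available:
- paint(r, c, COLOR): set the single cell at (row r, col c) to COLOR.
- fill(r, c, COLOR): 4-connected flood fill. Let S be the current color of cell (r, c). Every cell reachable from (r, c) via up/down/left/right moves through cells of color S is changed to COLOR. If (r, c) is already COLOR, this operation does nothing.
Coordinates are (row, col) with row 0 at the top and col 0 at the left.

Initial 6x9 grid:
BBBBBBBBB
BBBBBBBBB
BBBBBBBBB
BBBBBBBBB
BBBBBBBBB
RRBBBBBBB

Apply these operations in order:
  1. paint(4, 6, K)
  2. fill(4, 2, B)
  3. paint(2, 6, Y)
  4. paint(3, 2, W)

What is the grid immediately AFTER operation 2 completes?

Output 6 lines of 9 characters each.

Answer: BBBBBBBBB
BBBBBBBBB
BBBBBBBBB
BBBBBBBBB
BBBBBBKBB
RRBBBBBBB

Derivation:
After op 1 paint(4,6,K):
BBBBBBBBB
BBBBBBBBB
BBBBBBBBB
BBBBBBBBB
BBBBBBKBB
RRBBBBBBB
After op 2 fill(4,2,B) [0 cells changed]:
BBBBBBBBB
BBBBBBBBB
BBBBBBBBB
BBBBBBBBB
BBBBBBKBB
RRBBBBBBB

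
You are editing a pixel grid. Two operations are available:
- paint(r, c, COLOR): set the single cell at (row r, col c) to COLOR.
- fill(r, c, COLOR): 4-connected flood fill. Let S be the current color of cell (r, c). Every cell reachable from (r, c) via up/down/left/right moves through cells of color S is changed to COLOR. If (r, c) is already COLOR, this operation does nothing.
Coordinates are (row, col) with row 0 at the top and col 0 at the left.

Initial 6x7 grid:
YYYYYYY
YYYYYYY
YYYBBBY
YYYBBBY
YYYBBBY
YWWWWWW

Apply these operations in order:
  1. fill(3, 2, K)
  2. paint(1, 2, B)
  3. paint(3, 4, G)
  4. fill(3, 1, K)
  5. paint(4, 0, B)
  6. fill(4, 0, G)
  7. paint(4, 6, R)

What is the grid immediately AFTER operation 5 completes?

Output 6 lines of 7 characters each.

Answer: KKKKKKK
KKBKKKK
KKKBBBK
KKKBGBK
BKKBBBK
KWWWWWW

Derivation:
After op 1 fill(3,2,K) [27 cells changed]:
KKKKKKK
KKKKKKK
KKKBBBK
KKKBBBK
KKKBBBK
KWWWWWW
After op 2 paint(1,2,B):
KKKKKKK
KKBKKKK
KKKBBBK
KKKBBBK
KKKBBBK
KWWWWWW
After op 3 paint(3,4,G):
KKKKKKK
KKBKKKK
KKKBBBK
KKKBGBK
KKKBBBK
KWWWWWW
After op 4 fill(3,1,K) [0 cells changed]:
KKKKKKK
KKBKKKK
KKKBBBK
KKKBGBK
KKKBBBK
KWWWWWW
After op 5 paint(4,0,B):
KKKKKKK
KKBKKKK
KKKBBBK
KKKBGBK
BKKBBBK
KWWWWWW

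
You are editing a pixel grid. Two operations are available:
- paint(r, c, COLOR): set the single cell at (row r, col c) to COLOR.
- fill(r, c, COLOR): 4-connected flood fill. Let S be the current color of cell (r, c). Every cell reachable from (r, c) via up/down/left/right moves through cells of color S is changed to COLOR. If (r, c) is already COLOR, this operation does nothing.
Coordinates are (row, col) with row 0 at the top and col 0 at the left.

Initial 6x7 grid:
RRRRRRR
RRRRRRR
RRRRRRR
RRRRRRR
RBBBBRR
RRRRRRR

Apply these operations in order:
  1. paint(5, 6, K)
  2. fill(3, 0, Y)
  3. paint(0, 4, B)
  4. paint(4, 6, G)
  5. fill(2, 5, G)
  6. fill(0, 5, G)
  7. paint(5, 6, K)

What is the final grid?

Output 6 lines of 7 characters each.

Answer: GGGGBGG
GGGGGGG
GGGGGGG
GGGGGGG
GBBBBGG
GGGGGGK

Derivation:
After op 1 paint(5,6,K):
RRRRRRR
RRRRRRR
RRRRRRR
RRRRRRR
RBBBBRR
RRRRRRK
After op 2 fill(3,0,Y) [37 cells changed]:
YYYYYYY
YYYYYYY
YYYYYYY
YYYYYYY
YBBBBYY
YYYYYYK
After op 3 paint(0,4,B):
YYYYBYY
YYYYYYY
YYYYYYY
YYYYYYY
YBBBBYY
YYYYYYK
After op 4 paint(4,6,G):
YYYYBYY
YYYYYYY
YYYYYYY
YYYYYYY
YBBBBYG
YYYYYYK
After op 5 fill(2,5,G) [35 cells changed]:
GGGGBGG
GGGGGGG
GGGGGGG
GGGGGGG
GBBBBGG
GGGGGGK
After op 6 fill(0,5,G) [0 cells changed]:
GGGGBGG
GGGGGGG
GGGGGGG
GGGGGGG
GBBBBGG
GGGGGGK
After op 7 paint(5,6,K):
GGGGBGG
GGGGGGG
GGGGGGG
GGGGGGG
GBBBBGG
GGGGGGK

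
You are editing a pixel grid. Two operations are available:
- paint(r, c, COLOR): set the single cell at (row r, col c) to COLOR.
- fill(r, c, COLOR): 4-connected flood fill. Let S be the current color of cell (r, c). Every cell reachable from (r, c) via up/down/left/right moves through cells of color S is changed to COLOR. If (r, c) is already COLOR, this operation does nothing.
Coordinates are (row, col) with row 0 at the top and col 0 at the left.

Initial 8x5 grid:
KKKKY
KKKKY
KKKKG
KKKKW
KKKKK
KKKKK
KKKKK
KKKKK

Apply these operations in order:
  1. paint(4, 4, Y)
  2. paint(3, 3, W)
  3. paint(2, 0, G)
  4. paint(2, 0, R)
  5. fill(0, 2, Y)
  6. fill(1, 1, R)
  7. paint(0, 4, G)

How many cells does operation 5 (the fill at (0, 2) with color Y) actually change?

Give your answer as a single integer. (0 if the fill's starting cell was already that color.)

Answer: 33

Derivation:
After op 1 paint(4,4,Y):
KKKKY
KKKKY
KKKKG
KKKKW
KKKKY
KKKKK
KKKKK
KKKKK
After op 2 paint(3,3,W):
KKKKY
KKKKY
KKKKG
KKKWW
KKKKY
KKKKK
KKKKK
KKKKK
After op 3 paint(2,0,G):
KKKKY
KKKKY
GKKKG
KKKWW
KKKKY
KKKKK
KKKKK
KKKKK
After op 4 paint(2,0,R):
KKKKY
KKKKY
RKKKG
KKKWW
KKKKY
KKKKK
KKKKK
KKKKK
After op 5 fill(0,2,Y) [33 cells changed]:
YYYYY
YYYYY
RYYYG
YYYWW
YYYYY
YYYYY
YYYYY
YYYYY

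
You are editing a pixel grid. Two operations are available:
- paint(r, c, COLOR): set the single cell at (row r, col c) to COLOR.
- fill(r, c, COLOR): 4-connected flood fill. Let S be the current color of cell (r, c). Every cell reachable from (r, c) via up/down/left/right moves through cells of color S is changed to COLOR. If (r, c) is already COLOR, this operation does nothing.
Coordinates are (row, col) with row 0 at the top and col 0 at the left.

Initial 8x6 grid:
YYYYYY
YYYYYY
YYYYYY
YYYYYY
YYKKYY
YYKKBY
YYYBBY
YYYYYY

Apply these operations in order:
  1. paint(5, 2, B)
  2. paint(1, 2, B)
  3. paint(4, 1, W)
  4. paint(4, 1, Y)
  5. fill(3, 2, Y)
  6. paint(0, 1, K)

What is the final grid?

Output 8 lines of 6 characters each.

After op 1 paint(5,2,B):
YYYYYY
YYYYYY
YYYYYY
YYYYYY
YYKKYY
YYBKBY
YYYBBY
YYYYYY
After op 2 paint(1,2,B):
YYYYYY
YYBYYY
YYYYYY
YYYYYY
YYKKYY
YYBKBY
YYYBBY
YYYYYY
After op 3 paint(4,1,W):
YYYYYY
YYBYYY
YYYYYY
YYYYYY
YWKKYY
YYBKBY
YYYBBY
YYYYYY
After op 4 paint(4,1,Y):
YYYYYY
YYBYYY
YYYYYY
YYYYYY
YYKKYY
YYBKBY
YYYBBY
YYYYYY
After op 5 fill(3,2,Y) [0 cells changed]:
YYYYYY
YYBYYY
YYYYYY
YYYYYY
YYKKYY
YYBKBY
YYYBBY
YYYYYY
After op 6 paint(0,1,K):
YKYYYY
YYBYYY
YYYYYY
YYYYYY
YYKKYY
YYBKBY
YYYBBY
YYYYYY

Answer: YKYYYY
YYBYYY
YYYYYY
YYYYYY
YYKKYY
YYBKBY
YYYBBY
YYYYYY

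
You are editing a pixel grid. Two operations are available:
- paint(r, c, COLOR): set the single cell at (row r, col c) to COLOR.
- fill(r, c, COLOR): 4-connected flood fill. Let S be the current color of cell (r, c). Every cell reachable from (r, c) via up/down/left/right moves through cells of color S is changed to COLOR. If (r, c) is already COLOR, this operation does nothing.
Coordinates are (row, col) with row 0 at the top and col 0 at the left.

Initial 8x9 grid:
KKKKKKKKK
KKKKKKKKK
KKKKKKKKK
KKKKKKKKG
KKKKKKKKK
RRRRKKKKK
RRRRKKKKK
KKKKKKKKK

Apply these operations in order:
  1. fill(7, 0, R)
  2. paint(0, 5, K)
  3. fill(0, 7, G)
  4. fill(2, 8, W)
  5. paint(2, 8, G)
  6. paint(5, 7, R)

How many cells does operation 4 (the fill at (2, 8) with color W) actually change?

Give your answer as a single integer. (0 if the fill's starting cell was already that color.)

Answer: 71

Derivation:
After op 1 fill(7,0,R) [63 cells changed]:
RRRRRRRRR
RRRRRRRRR
RRRRRRRRR
RRRRRRRRG
RRRRRRRRR
RRRRRRRRR
RRRRRRRRR
RRRRRRRRR
After op 2 paint(0,5,K):
RRRRRKRRR
RRRRRRRRR
RRRRRRRRR
RRRRRRRRG
RRRRRRRRR
RRRRRRRRR
RRRRRRRRR
RRRRRRRRR
After op 3 fill(0,7,G) [70 cells changed]:
GGGGGKGGG
GGGGGGGGG
GGGGGGGGG
GGGGGGGGG
GGGGGGGGG
GGGGGGGGG
GGGGGGGGG
GGGGGGGGG
After op 4 fill(2,8,W) [71 cells changed]:
WWWWWKWWW
WWWWWWWWW
WWWWWWWWW
WWWWWWWWW
WWWWWWWWW
WWWWWWWWW
WWWWWWWWW
WWWWWWWWW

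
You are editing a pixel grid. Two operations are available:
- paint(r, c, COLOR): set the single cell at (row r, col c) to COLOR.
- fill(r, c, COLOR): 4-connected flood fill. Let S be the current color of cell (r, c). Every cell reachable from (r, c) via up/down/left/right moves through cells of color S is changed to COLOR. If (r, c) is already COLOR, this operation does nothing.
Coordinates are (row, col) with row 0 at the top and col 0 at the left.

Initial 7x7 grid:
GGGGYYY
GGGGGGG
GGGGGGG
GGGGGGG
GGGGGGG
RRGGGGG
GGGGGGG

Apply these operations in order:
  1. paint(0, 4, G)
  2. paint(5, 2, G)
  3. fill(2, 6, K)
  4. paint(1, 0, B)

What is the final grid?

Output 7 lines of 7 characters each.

After op 1 paint(0,4,G):
GGGGGYY
GGGGGGG
GGGGGGG
GGGGGGG
GGGGGGG
RRGGGGG
GGGGGGG
After op 2 paint(5,2,G):
GGGGGYY
GGGGGGG
GGGGGGG
GGGGGGG
GGGGGGG
RRGGGGG
GGGGGGG
After op 3 fill(2,6,K) [45 cells changed]:
KKKKKYY
KKKKKKK
KKKKKKK
KKKKKKK
KKKKKKK
RRKKKKK
KKKKKKK
After op 4 paint(1,0,B):
KKKKKYY
BKKKKKK
KKKKKKK
KKKKKKK
KKKKKKK
RRKKKKK
KKKKKKK

Answer: KKKKKYY
BKKKKKK
KKKKKKK
KKKKKKK
KKKKKKK
RRKKKKK
KKKKKKK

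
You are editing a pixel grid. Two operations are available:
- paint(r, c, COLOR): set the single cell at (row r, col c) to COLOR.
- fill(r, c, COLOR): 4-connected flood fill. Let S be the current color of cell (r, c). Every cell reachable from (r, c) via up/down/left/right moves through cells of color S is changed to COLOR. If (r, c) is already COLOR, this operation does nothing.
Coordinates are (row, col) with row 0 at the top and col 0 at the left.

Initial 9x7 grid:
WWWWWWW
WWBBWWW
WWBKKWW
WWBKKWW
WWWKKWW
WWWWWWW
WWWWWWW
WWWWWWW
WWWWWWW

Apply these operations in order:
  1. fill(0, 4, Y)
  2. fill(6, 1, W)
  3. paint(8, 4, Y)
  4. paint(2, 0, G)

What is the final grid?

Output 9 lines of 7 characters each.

After op 1 fill(0,4,Y) [53 cells changed]:
YYYYYYY
YYBBYYY
YYBKKYY
YYBKKYY
YYYKKYY
YYYYYYY
YYYYYYY
YYYYYYY
YYYYYYY
After op 2 fill(6,1,W) [53 cells changed]:
WWWWWWW
WWBBWWW
WWBKKWW
WWBKKWW
WWWKKWW
WWWWWWW
WWWWWWW
WWWWWWW
WWWWWWW
After op 3 paint(8,4,Y):
WWWWWWW
WWBBWWW
WWBKKWW
WWBKKWW
WWWKKWW
WWWWWWW
WWWWWWW
WWWWWWW
WWWWYWW
After op 4 paint(2,0,G):
WWWWWWW
WWBBWWW
GWBKKWW
WWBKKWW
WWWKKWW
WWWWWWW
WWWWWWW
WWWWWWW
WWWWYWW

Answer: WWWWWWW
WWBBWWW
GWBKKWW
WWBKKWW
WWWKKWW
WWWWWWW
WWWWWWW
WWWWWWW
WWWWYWW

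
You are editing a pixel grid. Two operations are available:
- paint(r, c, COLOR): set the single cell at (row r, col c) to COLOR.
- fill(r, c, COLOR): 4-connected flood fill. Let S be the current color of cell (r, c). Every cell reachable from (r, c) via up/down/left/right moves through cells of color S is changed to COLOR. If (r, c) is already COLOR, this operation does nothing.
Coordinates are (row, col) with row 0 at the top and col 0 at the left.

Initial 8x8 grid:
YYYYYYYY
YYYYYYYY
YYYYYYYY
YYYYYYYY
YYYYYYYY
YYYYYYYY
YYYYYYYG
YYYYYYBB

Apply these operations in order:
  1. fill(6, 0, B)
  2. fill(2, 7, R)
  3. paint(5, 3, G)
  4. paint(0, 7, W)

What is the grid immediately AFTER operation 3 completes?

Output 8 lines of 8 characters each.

After op 1 fill(6,0,B) [61 cells changed]:
BBBBBBBB
BBBBBBBB
BBBBBBBB
BBBBBBBB
BBBBBBBB
BBBBBBBB
BBBBBBBG
BBBBBBBB
After op 2 fill(2,7,R) [63 cells changed]:
RRRRRRRR
RRRRRRRR
RRRRRRRR
RRRRRRRR
RRRRRRRR
RRRRRRRR
RRRRRRRG
RRRRRRRR
After op 3 paint(5,3,G):
RRRRRRRR
RRRRRRRR
RRRRRRRR
RRRRRRRR
RRRRRRRR
RRRGRRRR
RRRRRRRG
RRRRRRRR

Answer: RRRRRRRR
RRRRRRRR
RRRRRRRR
RRRRRRRR
RRRRRRRR
RRRGRRRR
RRRRRRRG
RRRRRRRR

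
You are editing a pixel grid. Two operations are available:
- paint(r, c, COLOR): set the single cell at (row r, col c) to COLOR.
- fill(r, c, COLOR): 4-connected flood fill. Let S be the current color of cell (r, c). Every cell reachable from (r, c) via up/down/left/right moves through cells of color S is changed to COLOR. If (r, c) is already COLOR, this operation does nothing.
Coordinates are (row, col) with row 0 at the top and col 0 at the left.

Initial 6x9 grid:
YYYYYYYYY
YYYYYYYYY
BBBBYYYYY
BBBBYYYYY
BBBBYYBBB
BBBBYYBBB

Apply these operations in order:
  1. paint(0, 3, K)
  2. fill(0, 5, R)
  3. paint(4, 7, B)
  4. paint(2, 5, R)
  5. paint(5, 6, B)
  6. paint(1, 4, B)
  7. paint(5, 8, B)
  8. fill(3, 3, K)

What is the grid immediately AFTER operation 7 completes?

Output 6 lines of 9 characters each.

Answer: RRRKRRRRR
RRRRBRRRR
BBBBRRRRR
BBBBRRRRR
BBBBRRBBB
BBBBRRBBB

Derivation:
After op 1 paint(0,3,K):
YYYKYYYYY
YYYYYYYYY
BBBBYYYYY
BBBBYYYYY
BBBBYYBBB
BBBBYYBBB
After op 2 fill(0,5,R) [31 cells changed]:
RRRKRRRRR
RRRRRRRRR
BBBBRRRRR
BBBBRRRRR
BBBBRRBBB
BBBBRRBBB
After op 3 paint(4,7,B):
RRRKRRRRR
RRRRRRRRR
BBBBRRRRR
BBBBRRRRR
BBBBRRBBB
BBBBRRBBB
After op 4 paint(2,5,R):
RRRKRRRRR
RRRRRRRRR
BBBBRRRRR
BBBBRRRRR
BBBBRRBBB
BBBBRRBBB
After op 5 paint(5,6,B):
RRRKRRRRR
RRRRRRRRR
BBBBRRRRR
BBBBRRRRR
BBBBRRBBB
BBBBRRBBB
After op 6 paint(1,4,B):
RRRKRRRRR
RRRRBRRRR
BBBBRRRRR
BBBBRRRRR
BBBBRRBBB
BBBBRRBBB
After op 7 paint(5,8,B):
RRRKRRRRR
RRRRBRRRR
BBBBRRRRR
BBBBRRRRR
BBBBRRBBB
BBBBRRBBB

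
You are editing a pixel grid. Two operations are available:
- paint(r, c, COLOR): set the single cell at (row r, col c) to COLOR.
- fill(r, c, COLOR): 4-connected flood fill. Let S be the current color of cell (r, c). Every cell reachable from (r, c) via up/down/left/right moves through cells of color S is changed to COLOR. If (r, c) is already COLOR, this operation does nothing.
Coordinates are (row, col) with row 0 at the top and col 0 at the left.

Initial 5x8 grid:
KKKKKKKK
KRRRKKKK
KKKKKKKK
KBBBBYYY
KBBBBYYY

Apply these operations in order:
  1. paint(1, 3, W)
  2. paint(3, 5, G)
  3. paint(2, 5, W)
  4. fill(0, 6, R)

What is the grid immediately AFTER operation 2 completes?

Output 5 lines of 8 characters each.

After op 1 paint(1,3,W):
KKKKKKKK
KRRWKKKK
KKKKKKKK
KBBBBYYY
KBBBBYYY
After op 2 paint(3,5,G):
KKKKKKKK
KRRWKKKK
KKKKKKKK
KBBBBGYY
KBBBBYYY

Answer: KKKKKKKK
KRRWKKKK
KKKKKKKK
KBBBBGYY
KBBBBYYY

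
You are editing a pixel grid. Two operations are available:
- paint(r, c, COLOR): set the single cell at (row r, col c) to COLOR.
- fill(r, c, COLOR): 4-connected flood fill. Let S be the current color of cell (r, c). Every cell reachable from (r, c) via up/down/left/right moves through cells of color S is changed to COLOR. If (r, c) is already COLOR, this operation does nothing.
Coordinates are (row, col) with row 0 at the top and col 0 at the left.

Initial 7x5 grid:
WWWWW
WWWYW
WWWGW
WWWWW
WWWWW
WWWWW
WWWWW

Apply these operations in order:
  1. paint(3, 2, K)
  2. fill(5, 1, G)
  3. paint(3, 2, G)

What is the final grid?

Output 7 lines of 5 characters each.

Answer: GGGGG
GGGYG
GGGGG
GGGGG
GGGGG
GGGGG
GGGGG

Derivation:
After op 1 paint(3,2,K):
WWWWW
WWWYW
WWWGW
WWKWW
WWWWW
WWWWW
WWWWW
After op 2 fill(5,1,G) [32 cells changed]:
GGGGG
GGGYG
GGGGG
GGKGG
GGGGG
GGGGG
GGGGG
After op 3 paint(3,2,G):
GGGGG
GGGYG
GGGGG
GGGGG
GGGGG
GGGGG
GGGGG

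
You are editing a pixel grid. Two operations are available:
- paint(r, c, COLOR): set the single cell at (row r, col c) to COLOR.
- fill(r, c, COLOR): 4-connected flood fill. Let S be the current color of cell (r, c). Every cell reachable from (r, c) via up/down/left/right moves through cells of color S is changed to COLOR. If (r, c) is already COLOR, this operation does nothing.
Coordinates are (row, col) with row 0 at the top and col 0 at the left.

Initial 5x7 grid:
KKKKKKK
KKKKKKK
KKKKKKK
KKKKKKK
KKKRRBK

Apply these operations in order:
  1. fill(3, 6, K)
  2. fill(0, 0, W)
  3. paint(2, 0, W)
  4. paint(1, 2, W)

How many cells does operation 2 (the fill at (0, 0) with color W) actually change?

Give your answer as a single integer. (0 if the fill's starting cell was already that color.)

Answer: 32

Derivation:
After op 1 fill(3,6,K) [0 cells changed]:
KKKKKKK
KKKKKKK
KKKKKKK
KKKKKKK
KKKRRBK
After op 2 fill(0,0,W) [32 cells changed]:
WWWWWWW
WWWWWWW
WWWWWWW
WWWWWWW
WWWRRBW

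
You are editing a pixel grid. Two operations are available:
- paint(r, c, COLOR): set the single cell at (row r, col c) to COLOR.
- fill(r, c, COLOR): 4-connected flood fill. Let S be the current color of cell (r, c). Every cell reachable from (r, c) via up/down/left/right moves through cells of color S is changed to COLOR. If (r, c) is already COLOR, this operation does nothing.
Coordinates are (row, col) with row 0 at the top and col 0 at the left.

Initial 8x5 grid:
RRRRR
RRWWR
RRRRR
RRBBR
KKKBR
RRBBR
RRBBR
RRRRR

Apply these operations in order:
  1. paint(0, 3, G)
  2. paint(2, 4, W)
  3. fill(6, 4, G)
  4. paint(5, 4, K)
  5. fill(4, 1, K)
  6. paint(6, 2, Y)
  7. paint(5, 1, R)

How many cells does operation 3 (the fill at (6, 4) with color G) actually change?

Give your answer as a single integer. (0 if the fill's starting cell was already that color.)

Answer: 13

Derivation:
After op 1 paint(0,3,G):
RRRGR
RRWWR
RRRRR
RRBBR
KKKBR
RRBBR
RRBBR
RRRRR
After op 2 paint(2,4,W):
RRRGR
RRWWR
RRRRW
RRBBR
KKKBR
RRBBR
RRBBR
RRRRR
After op 3 fill(6,4,G) [13 cells changed]:
RRRGR
RRWWR
RRRRW
RRBBG
KKKBG
GGBBG
GGBBG
GGGGG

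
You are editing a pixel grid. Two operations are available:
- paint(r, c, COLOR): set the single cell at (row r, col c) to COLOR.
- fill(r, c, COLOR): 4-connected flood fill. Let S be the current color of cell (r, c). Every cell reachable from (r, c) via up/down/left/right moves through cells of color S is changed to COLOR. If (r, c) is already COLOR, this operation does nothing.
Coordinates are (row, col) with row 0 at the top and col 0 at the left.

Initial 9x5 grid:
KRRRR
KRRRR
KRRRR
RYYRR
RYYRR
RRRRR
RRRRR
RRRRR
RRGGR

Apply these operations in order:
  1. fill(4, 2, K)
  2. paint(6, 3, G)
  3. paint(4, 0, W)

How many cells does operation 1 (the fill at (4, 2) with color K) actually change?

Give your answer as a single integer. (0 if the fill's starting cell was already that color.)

Answer: 4

Derivation:
After op 1 fill(4,2,K) [4 cells changed]:
KRRRR
KRRRR
KRRRR
RKKRR
RKKRR
RRRRR
RRRRR
RRRRR
RRGGR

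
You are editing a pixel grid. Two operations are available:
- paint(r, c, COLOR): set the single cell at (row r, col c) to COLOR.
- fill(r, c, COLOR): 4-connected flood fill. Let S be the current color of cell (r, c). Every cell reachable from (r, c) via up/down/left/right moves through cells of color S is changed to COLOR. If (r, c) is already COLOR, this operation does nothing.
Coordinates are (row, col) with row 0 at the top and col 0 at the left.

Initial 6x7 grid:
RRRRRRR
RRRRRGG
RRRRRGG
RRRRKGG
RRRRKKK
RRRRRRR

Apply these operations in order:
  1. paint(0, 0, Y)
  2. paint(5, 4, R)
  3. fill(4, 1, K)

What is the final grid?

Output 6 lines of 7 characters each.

After op 1 paint(0,0,Y):
YRRRRRR
RRRRRGG
RRRRRGG
RRRRKGG
RRRRKKK
RRRRRRR
After op 2 paint(5,4,R):
YRRRRRR
RRRRRGG
RRRRRGG
RRRRKGG
RRRRKKK
RRRRRRR
After op 3 fill(4,1,K) [31 cells changed]:
YKKKKKK
KKKKKGG
KKKKKGG
KKKKKGG
KKKKKKK
KKKKKKK

Answer: YKKKKKK
KKKKKGG
KKKKKGG
KKKKKGG
KKKKKKK
KKKKKKK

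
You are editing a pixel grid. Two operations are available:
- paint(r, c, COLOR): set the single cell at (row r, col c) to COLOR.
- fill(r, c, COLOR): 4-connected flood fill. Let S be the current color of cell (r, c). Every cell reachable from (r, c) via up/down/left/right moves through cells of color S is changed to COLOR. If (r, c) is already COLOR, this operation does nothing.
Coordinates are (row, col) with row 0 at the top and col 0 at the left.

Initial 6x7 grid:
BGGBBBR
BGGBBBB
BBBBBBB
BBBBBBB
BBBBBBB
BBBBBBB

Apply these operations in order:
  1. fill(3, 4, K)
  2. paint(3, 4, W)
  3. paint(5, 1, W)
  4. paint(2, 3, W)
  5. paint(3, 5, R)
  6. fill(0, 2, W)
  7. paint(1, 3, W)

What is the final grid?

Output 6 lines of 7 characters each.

After op 1 fill(3,4,K) [37 cells changed]:
KGGKKKR
KGGKKKK
KKKKKKK
KKKKKKK
KKKKKKK
KKKKKKK
After op 2 paint(3,4,W):
KGGKKKR
KGGKKKK
KKKKKKK
KKKKWKK
KKKKKKK
KKKKKKK
After op 3 paint(5,1,W):
KGGKKKR
KGGKKKK
KKKKKKK
KKKKWKK
KKKKKKK
KWKKKKK
After op 4 paint(2,3,W):
KGGKKKR
KGGKKKK
KKKWKKK
KKKKWKK
KKKKKKK
KWKKKKK
After op 5 paint(3,5,R):
KGGKKKR
KGGKKKK
KKKWKKK
KKKKWRK
KKKKKKK
KWKKKKK
After op 6 fill(0,2,W) [4 cells changed]:
KWWKKKR
KWWKKKK
KKKWKKK
KKKKWRK
KKKKKKK
KWKKKKK
After op 7 paint(1,3,W):
KWWKKKR
KWWWKKK
KKKWKKK
KKKKWRK
KKKKKKK
KWKKKKK

Answer: KWWKKKR
KWWWKKK
KKKWKKK
KKKKWRK
KKKKKKK
KWKKKKK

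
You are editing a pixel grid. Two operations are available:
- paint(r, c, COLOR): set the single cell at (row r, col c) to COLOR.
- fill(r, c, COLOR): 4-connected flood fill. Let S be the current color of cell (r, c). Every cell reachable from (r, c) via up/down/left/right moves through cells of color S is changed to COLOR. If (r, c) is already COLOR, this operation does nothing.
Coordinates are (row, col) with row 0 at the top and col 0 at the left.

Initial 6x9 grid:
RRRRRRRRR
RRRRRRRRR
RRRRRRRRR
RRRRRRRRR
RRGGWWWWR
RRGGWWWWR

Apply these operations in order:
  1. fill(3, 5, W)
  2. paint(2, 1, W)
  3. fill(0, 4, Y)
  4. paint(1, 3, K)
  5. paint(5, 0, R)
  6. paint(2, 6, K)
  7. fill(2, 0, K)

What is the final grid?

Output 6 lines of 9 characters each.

Answer: KKKKKKKKK
KKKKKKKKK
KKKKKKKKK
KKKKKKKKK
KKGGKKKKK
RKGGKKKKK

Derivation:
After op 1 fill(3,5,W) [42 cells changed]:
WWWWWWWWW
WWWWWWWWW
WWWWWWWWW
WWWWWWWWW
WWGGWWWWW
WWGGWWWWW
After op 2 paint(2,1,W):
WWWWWWWWW
WWWWWWWWW
WWWWWWWWW
WWWWWWWWW
WWGGWWWWW
WWGGWWWWW
After op 3 fill(0,4,Y) [50 cells changed]:
YYYYYYYYY
YYYYYYYYY
YYYYYYYYY
YYYYYYYYY
YYGGYYYYY
YYGGYYYYY
After op 4 paint(1,3,K):
YYYYYYYYY
YYYKYYYYY
YYYYYYYYY
YYYYYYYYY
YYGGYYYYY
YYGGYYYYY
After op 5 paint(5,0,R):
YYYYYYYYY
YYYKYYYYY
YYYYYYYYY
YYYYYYYYY
YYGGYYYYY
RYGGYYYYY
After op 6 paint(2,6,K):
YYYYYYYYY
YYYKYYYYY
YYYYYYKYY
YYYYYYYYY
YYGGYYYYY
RYGGYYYYY
After op 7 fill(2,0,K) [47 cells changed]:
KKKKKKKKK
KKKKKKKKK
KKKKKKKKK
KKKKKKKKK
KKGGKKKKK
RKGGKKKKK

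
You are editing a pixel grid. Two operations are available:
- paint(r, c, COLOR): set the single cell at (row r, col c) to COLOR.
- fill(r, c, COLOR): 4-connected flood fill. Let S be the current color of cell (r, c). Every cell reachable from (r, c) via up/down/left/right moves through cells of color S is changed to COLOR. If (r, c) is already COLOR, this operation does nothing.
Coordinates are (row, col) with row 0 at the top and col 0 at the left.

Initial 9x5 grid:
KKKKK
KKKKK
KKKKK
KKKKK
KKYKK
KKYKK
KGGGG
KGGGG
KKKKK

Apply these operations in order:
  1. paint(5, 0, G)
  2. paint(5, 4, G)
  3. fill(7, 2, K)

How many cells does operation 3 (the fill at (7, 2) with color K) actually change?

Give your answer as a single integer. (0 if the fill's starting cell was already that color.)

Answer: 9

Derivation:
After op 1 paint(5,0,G):
KKKKK
KKKKK
KKKKK
KKKKK
KKYKK
GKYKK
KGGGG
KGGGG
KKKKK
After op 2 paint(5,4,G):
KKKKK
KKKKK
KKKKK
KKKKK
KKYKK
GKYKG
KGGGG
KGGGG
KKKKK
After op 3 fill(7,2,K) [9 cells changed]:
KKKKK
KKKKK
KKKKK
KKKKK
KKYKK
GKYKK
KKKKK
KKKKK
KKKKK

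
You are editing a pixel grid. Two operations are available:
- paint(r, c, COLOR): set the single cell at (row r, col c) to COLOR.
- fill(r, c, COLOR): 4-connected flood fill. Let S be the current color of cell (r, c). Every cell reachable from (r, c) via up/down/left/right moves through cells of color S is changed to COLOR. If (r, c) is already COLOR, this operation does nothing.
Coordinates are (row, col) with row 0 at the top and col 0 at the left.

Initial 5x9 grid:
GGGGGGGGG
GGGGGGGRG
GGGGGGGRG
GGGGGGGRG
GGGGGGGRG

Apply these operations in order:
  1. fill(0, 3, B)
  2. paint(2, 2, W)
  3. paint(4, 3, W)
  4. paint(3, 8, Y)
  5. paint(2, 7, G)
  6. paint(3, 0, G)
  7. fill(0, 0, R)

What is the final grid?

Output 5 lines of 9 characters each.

After op 1 fill(0,3,B) [41 cells changed]:
BBBBBBBBB
BBBBBBBRB
BBBBBBBRB
BBBBBBBRB
BBBBBBBRB
After op 2 paint(2,2,W):
BBBBBBBBB
BBBBBBBRB
BBWBBBBRB
BBBBBBBRB
BBBBBBBRB
After op 3 paint(4,3,W):
BBBBBBBBB
BBBBBBBRB
BBWBBBBRB
BBBBBBBRB
BBBWBBBRB
After op 4 paint(3,8,Y):
BBBBBBBBB
BBBBBBBRB
BBWBBBBRB
BBBBBBBRY
BBBWBBBRB
After op 5 paint(2,7,G):
BBBBBBBBB
BBBBBBBRB
BBWBBBBGB
BBBBBBBRY
BBBWBBBRB
After op 6 paint(3,0,G):
BBBBBBBBB
BBBBBBBRB
BBWBBBBGB
GBBBBBBRY
BBBWBBBRB
After op 7 fill(0,0,R) [36 cells changed]:
RRRRRRRRR
RRRRRRRRR
RRWRRRRGR
GRRRRRRRY
RRRWRRRRB

Answer: RRRRRRRRR
RRRRRRRRR
RRWRRRRGR
GRRRRRRRY
RRRWRRRRB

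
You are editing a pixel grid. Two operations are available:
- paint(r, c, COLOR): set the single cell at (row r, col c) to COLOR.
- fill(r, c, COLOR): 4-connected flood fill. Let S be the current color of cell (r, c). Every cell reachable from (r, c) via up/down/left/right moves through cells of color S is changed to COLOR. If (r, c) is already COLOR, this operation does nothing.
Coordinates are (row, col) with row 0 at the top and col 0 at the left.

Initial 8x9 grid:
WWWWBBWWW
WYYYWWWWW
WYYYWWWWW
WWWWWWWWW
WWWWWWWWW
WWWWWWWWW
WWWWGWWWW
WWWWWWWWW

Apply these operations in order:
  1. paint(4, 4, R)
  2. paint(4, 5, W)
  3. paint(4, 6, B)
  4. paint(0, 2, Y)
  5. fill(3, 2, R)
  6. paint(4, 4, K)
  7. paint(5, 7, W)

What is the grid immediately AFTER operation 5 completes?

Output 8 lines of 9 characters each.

Answer: RRYWBBRRR
RYYYRRRRR
RYYYRRRRR
RRRRRRRRR
RRRRRRBRR
RRRRRRRRR
RRRRGRRRR
RRRRRRRRR

Derivation:
After op 1 paint(4,4,R):
WWWWBBWWW
WYYYWWWWW
WYYYWWWWW
WWWWWWWWW
WWWWRWWWW
WWWWWWWWW
WWWWGWWWW
WWWWWWWWW
After op 2 paint(4,5,W):
WWWWBBWWW
WYYYWWWWW
WYYYWWWWW
WWWWWWWWW
WWWWRWWWW
WWWWWWWWW
WWWWGWWWW
WWWWWWWWW
After op 3 paint(4,6,B):
WWWWBBWWW
WYYYWWWWW
WYYYWWWWW
WWWWWWWWW
WWWWRWBWW
WWWWWWWWW
WWWWGWWWW
WWWWWWWWW
After op 4 paint(0,2,Y):
WWYWBBWWW
WYYYWWWWW
WYYYWWWWW
WWWWWWWWW
WWWWRWBWW
WWWWWWWWW
WWWWGWWWW
WWWWWWWWW
After op 5 fill(3,2,R) [59 cells changed]:
RRYWBBRRR
RYYYRRRRR
RYYYRRRRR
RRRRRRRRR
RRRRRRBRR
RRRRRRRRR
RRRRGRRRR
RRRRRRRRR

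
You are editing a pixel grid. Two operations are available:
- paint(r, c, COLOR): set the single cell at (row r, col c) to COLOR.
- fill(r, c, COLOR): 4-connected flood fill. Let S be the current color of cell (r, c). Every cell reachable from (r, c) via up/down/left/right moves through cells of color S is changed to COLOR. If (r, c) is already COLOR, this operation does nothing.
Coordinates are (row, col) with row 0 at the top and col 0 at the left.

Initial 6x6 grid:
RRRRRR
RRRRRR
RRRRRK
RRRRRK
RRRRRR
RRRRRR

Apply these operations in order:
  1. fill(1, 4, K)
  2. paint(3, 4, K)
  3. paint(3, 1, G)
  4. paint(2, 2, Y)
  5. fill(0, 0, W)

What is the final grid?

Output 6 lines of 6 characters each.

After op 1 fill(1,4,K) [34 cells changed]:
KKKKKK
KKKKKK
KKKKKK
KKKKKK
KKKKKK
KKKKKK
After op 2 paint(3,4,K):
KKKKKK
KKKKKK
KKKKKK
KKKKKK
KKKKKK
KKKKKK
After op 3 paint(3,1,G):
KKKKKK
KKKKKK
KKKKKK
KGKKKK
KKKKKK
KKKKKK
After op 4 paint(2,2,Y):
KKKKKK
KKKKKK
KKYKKK
KGKKKK
KKKKKK
KKKKKK
After op 5 fill(0,0,W) [34 cells changed]:
WWWWWW
WWWWWW
WWYWWW
WGWWWW
WWWWWW
WWWWWW

Answer: WWWWWW
WWWWWW
WWYWWW
WGWWWW
WWWWWW
WWWWWW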